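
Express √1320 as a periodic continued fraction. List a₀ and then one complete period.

[36; 3, 72]

a₀ = ⌊√1320⌋ = 36.
With m₀=0, d₀=1 and mₖ₊₁ = dₖaₖ − mₖ, dₖ₊₁ = (n − mₖ₊₁²)/dₖ, aₖ₊₁ = ⌊(a₀+mₖ₊₁)/dₖ₊₁⌋:
  k=1: m=36, d=24, a=3
  k=2: m=36, d=1, a=72
d=1 and a=2a₀=72 at k=2, so the next step gives (m, d) = (36, 24) again — its k=1 value — and the period has length 2.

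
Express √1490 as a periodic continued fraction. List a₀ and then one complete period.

[38; 1, 1, 1, 1, 76]

a₀ = ⌊√1490⌋ = 38.
With m₀=0, d₀=1 and mₖ₊₁ = dₖaₖ − mₖ, dₖ₊₁ = (n − mₖ₊₁²)/dₖ, aₖ₊₁ = ⌊(a₀+mₖ₊₁)/dₖ₊₁⌋:
  k=1: m=38, d=46, a=1
  k=2: m=8, d=31, a=1
  k=3: m=23, d=31, a=1
  k=4: m=8, d=46, a=1
  k=5: m=38, d=1, a=76
d=1 and a=2a₀=76 at k=5, so the next step gives (m, d) = (38, 46) again — its k=1 value — and the period has length 5.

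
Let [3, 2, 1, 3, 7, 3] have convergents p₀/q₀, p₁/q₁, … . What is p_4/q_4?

269/80

Using pₖ = aₖpₖ₋₁ + pₖ₋₂, qₖ = aₖqₖ₋₁ + qₖ₋₂ (with p₋₁=1, p₋₂=0, q₋₁=0, q₋₂=1):
  k=0: a=3, p=3, q=1
  k=1: a=2, p=7, q=2
  k=2: a=1, p=10, q=3
  k=3: a=3, p=37, q=11
  k=4: a=7, p=269, q=80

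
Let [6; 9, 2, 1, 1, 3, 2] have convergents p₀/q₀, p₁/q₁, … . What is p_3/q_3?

171/28

Using pₖ = aₖpₖ₋₁ + pₖ₋₂, qₖ = aₖqₖ₋₁ + qₖ₋₂ (with p₋₁=1, p₋₂=0, q₋₁=0, q₋₂=1):
  k=0: a=6, p=6, q=1
  k=1: a=9, p=55, q=9
  k=2: a=2, p=116, q=19
  k=3: a=1, p=171, q=28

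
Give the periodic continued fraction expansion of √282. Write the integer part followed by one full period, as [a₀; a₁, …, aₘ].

a₀ = ⌊√282⌋ = 16.
With m₀=0, d₀=1 and mₖ₊₁ = dₖaₖ − mₖ, dₖ₊₁ = (n − mₖ₊₁²)/dₖ, aₖ₊₁ = ⌊(a₀+mₖ₊₁)/dₖ₊₁⌋:
  k=1: m=16, d=26, a=1
  k=2: m=10, d=7, a=3
  k=3: m=11, d=23, a=1
  k=4: m=12, d=6, a=4
  k=5: m=12, d=23, a=1
  k=6: m=11, d=7, a=3
  k=7: m=10, d=26, a=1
  k=8: m=16, d=1, a=32
d=1 and a=2a₀=32 at k=8, so the next step gives (m, d) = (16, 26) again — its k=1 value — and the period has length 8.

[16; 1, 3, 1, 4, 1, 3, 1, 32]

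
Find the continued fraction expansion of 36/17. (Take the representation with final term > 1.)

[2; 8, 2]

36 = 2·17 + 2
17 = 8·2 + 1
2 = 2·1 + 0  (stop)
So 36/17 = [2; 8, 2].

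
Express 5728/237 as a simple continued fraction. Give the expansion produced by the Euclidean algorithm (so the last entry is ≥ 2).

5728 = 24·237 + 40
237 = 5·40 + 37
40 = 1·37 + 3
37 = 12·3 + 1
3 = 3·1 + 0  (stop)
So 5728/237 = [24; 5, 1, 12, 3].

[24; 5, 1, 12, 3]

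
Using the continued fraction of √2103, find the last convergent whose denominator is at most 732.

√2103 = [45; 1, 6, 15, 6, 1, 90, …] (period length 6).
Convergents:
  p_0/q_0 = 45/1
  p_1/q_1 = 46/1
  p_2/q_2 = 321/7
  p_3/q_3 = 4861/106
  p_4/q_4 = 29487/643
  p_5/q_5 = 34348/749
q_4 = 643 ≤ 732 < 749 = q_5, so the answer is 29487/643.

29487/643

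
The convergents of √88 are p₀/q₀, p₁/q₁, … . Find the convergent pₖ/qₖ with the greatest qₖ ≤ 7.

47/5

√88 = [9; 2, 1, 1, 1, 2, 18, …] (period length 6).
Convergents:
  p_0/q_0 = 9/1
  p_1/q_1 = 19/2
  p_2/q_2 = 28/3
  p_3/q_3 = 47/5
  p_4/q_4 = 75/8
q_3 = 5 ≤ 7 < 8 = q_4, so the answer is 47/5.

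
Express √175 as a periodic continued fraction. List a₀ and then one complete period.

[13; 4, 2, 1, 2, 4, 26]

a₀ = ⌊√175⌋ = 13.
With m₀=0, d₀=1 and mₖ₊₁ = dₖaₖ − mₖ, dₖ₊₁ = (n − mₖ₊₁²)/dₖ, aₖ₊₁ = ⌊(a₀+mₖ₊₁)/dₖ₊₁⌋:
  k=1: m=13, d=6, a=4
  k=2: m=11, d=9, a=2
  k=3: m=7, d=14, a=1
  k=4: m=7, d=9, a=2
  k=5: m=11, d=6, a=4
  k=6: m=13, d=1, a=26
d=1 and a=2a₀=26 at k=6, so the next step gives (m, d) = (13, 6) again — its k=1 value — and the period has length 6.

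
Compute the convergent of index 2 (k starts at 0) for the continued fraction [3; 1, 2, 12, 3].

Using pₖ = aₖpₖ₋₁ + pₖ₋₂, qₖ = aₖqₖ₋₁ + qₖ₋₂ (with p₋₁=1, p₋₂=0, q₋₁=0, q₋₂=1):
  k=0: a=3, p=3, q=1
  k=1: a=1, p=4, q=1
  k=2: a=2, p=11, q=3

11/3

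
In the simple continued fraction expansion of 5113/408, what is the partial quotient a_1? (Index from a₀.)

1

5113 = 12·408 + 217   →  a_0 = 12
408 = 1·217 + 191   →  a_1 = 1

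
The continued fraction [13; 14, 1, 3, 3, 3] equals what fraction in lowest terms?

Fold from the inside: start with 3/1.
  3 + 1/3 = 10/3
  3 + 3/10 = 33/10
  1 + 10/33 = 43/33
  14 + 33/43 = 635/43
  13 + 43/635 = 8298/635

8298/635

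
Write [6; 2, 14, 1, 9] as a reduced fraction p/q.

Using pₖ = aₖpₖ₋₁ + pₖ₋₂ and qₖ = aₖqₖ₋₁ + qₖ₋₂:
  k=0: a=6, p=6, q=1
  k=1: a=2, p=13, q=2
  k=2: a=14, p=188, q=29
  k=3: a=1, p=201, q=31
  k=4: a=9, p=1997, q=308

1997/308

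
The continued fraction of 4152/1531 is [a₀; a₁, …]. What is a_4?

8

4152 = 2·1531 + 1090   →  a_0 = 2
1531 = 1·1090 + 441   →  a_1 = 1
1090 = 2·441 + 208   →  a_2 = 2
441 = 2·208 + 25   →  a_3 = 2
208 = 8·25 + 8   →  a_4 = 8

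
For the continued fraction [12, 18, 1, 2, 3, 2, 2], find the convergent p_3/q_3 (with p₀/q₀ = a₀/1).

Using pₖ = aₖpₖ₋₁ + pₖ₋₂, qₖ = aₖqₖ₋₁ + qₖ₋₂ (with p₋₁=1, p₋₂=0, q₋₁=0, q₋₂=1):
  k=0: a=12, p=12, q=1
  k=1: a=18, p=217, q=18
  k=2: a=1, p=229, q=19
  k=3: a=2, p=675, q=56

675/56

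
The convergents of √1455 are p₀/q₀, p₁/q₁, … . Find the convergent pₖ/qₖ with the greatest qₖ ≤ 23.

√1455 = [38; 6, 1, 11, 1, 6, 76, …] (period length 6).
Convergents:
  p_0/q_0 = 38/1
  p_1/q_1 = 229/6
  p_2/q_2 = 267/7
  p_3/q_3 = 3166/83
q_2 = 7 ≤ 23 < 83 = q_3, so the answer is 267/7.

267/7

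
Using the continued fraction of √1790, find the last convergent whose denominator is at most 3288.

√1790 = [42; 3, 4, 8, 4, 3, 84, …] (period length 6).
Convergents:
  p_0/q_0 = 42/1
  p_1/q_1 = 127/3
  p_2/q_2 = 550/13
  p_3/q_3 = 4527/107
  p_4/q_4 = 18658/441
  p_5/q_5 = 60501/1430
  p_6/q_6 = 5100742/120561
q_5 = 1430 ≤ 3288 < 120561 = q_6, so the answer is 60501/1430.

60501/1430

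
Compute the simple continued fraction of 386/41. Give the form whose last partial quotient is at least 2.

386 = 9×41 + 17
41 = 2×17 + 7
17 = 2×7 + 3
7 = 2×3 + 1
3 = 3×1 + 0  (stop)
So 386/41 = [9; 2, 2, 2, 3].

[9; 2, 2, 2, 3]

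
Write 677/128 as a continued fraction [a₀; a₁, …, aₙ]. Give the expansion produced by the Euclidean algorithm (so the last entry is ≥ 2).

[5; 3, 2, 5, 1, 2]

677 = 5×128 + 37
128 = 3×37 + 17
37 = 2×17 + 3
17 = 5×3 + 2
3 = 1×2 + 1
2 = 2×1 + 0  (stop)
So 677/128 = [5; 3, 2, 5, 1, 2].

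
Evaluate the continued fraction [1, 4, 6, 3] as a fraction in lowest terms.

98/79

Using pₖ = aₖpₖ₋₁ + pₖ₋₂ and qₖ = aₖqₖ₋₁ + qₖ₋₂:
  k=0: a=1, p=1, q=1
  k=1: a=4, p=5, q=4
  k=2: a=6, p=31, q=25
  k=3: a=3, p=98, q=79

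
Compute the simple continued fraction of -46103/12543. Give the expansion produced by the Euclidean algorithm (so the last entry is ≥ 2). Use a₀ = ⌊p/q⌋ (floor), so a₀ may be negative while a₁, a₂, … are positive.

-46103 = -4*12543 + 4069
12543 = 3*4069 + 336
4069 = 12*336 + 37
336 = 9*37 + 3
37 = 12*3 + 1
3 = 3*1 + 0  (stop)
So -46103/12543 = [-4; 3, 12, 9, 12, 3].

[-4; 3, 12, 9, 12, 3]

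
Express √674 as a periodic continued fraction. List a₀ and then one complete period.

[25; 1, 24, 1, 50]

a₀ = ⌊√674⌋ = 25.
With m₀=0, d₀=1 and mₖ₊₁ = dₖaₖ − mₖ, dₖ₊₁ = (n − mₖ₊₁²)/dₖ, aₖ₊₁ = ⌊(a₀+mₖ₊₁)/dₖ₊₁⌋:
  k=1: m=25, d=49, a=1
  k=2: m=24, d=2, a=24
  k=3: m=24, d=49, a=1
  k=4: m=25, d=1, a=50
d=1 and a=2a₀=50 at k=4, so the next step gives (m, d) = (25, 49) again — its k=1 value — and the period has length 4.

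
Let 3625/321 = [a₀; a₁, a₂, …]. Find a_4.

3625 = 11·321 + 94   →  a_0 = 11
321 = 3·94 + 39   →  a_1 = 3
94 = 2·39 + 16   →  a_2 = 2
39 = 2·16 + 7   →  a_3 = 2
16 = 2·7 + 2   →  a_4 = 2

2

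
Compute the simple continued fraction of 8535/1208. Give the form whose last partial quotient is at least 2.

8535 = 7·1208 + 79
1208 = 15·79 + 23
79 = 3·23 + 10
23 = 2·10 + 3
10 = 3·3 + 1
3 = 3·1 + 0  (stop)
So 8535/1208 = [7; 15, 3, 2, 3, 3].

[7; 15, 3, 2, 3, 3]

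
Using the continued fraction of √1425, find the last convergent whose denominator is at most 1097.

34163/905

√1425 = [37; 1, 2, 1, 74, …] (period length 4).
Convergents:
  p_0/q_0 = 37/1
  p_1/q_1 = 38/1
  p_2/q_2 = 113/3
  p_3/q_3 = 151/4
  p_4/q_4 = 11287/299
  p_5/q_5 = 11438/303
  p_6/q_6 = 34163/905
  p_7/q_7 = 45601/1208
q_6 = 905 ≤ 1097 < 1208 = q_7, so the answer is 34163/905.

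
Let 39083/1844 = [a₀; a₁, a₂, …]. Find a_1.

39083 = 21·1844 + 359   →  a_0 = 21
1844 = 5·359 + 49   →  a_1 = 5

5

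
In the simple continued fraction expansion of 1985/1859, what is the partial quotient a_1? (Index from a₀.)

1985 = 1·1859 + 126   →  a_0 = 1
1859 = 14·126 + 95   →  a_1 = 14

14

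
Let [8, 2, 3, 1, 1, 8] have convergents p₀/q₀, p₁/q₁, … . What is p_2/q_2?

59/7

Using pₖ = aₖpₖ₋₁ + pₖ₋₂, qₖ = aₖqₖ₋₁ + qₖ₋₂ (with p₋₁=1, p₋₂=0, q₋₁=0, q₋₂=1):
  k=0: a=8, p=8, q=1
  k=1: a=2, p=17, q=2
  k=2: a=3, p=59, q=7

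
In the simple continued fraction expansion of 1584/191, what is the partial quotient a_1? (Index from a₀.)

1584 = 8·191 + 56   →  a_0 = 8
191 = 3·56 + 23   →  a_1 = 3

3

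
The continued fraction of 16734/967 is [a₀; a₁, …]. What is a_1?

16734 = 17·967 + 295   →  a_0 = 17
967 = 3·295 + 82   →  a_1 = 3

3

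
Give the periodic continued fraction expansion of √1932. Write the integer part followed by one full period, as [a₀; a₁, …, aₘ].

[43; 1, 20, 1, 86]

a₀ = ⌊√1932⌋ = 43.
With m₀=0, d₀=1 and mₖ₊₁ = dₖaₖ − mₖ, dₖ₊₁ = (n − mₖ₊₁²)/dₖ, aₖ₊₁ = ⌊(a₀+mₖ₊₁)/dₖ₊₁⌋:
  k=1: m=43, d=83, a=1
  k=2: m=40, d=4, a=20
  k=3: m=40, d=83, a=1
  k=4: m=43, d=1, a=86
d=1 and a=2a₀=86 at k=4, so the next step gives (m, d) = (43, 83) again — its k=1 value — and the period has length 4.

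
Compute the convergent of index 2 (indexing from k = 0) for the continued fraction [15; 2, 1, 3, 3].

Using pₖ = aₖpₖ₋₁ + pₖ₋₂, qₖ = aₖqₖ₋₁ + qₖ₋₂ (with p₋₁=1, p₋₂=0, q₋₁=0, q₋₂=1):
  k=0: a=15, p=15, q=1
  k=1: a=2, p=31, q=2
  k=2: a=1, p=46, q=3

46/3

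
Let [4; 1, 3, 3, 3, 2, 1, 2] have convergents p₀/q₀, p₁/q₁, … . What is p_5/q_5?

472/99

Using pₖ = aₖpₖ₋₁ + pₖ₋₂, qₖ = aₖqₖ₋₁ + qₖ₋₂ (with p₋₁=1, p₋₂=0, q₋₁=0, q₋₂=1):
  k=0: a=4, p=4, q=1
  k=1: a=1, p=5, q=1
  k=2: a=3, p=19, q=4
  k=3: a=3, p=62, q=13
  k=4: a=3, p=205, q=43
  k=5: a=2, p=472, q=99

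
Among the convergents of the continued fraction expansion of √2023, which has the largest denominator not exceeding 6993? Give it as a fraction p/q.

√2023 = [44; 1, 43, 1, 88, …] (period length 4).
Convergents:
  p_0/q_0 = 44/1
  p_1/q_1 = 45/1
  p_2/q_2 = 1979/44
  p_3/q_3 = 2024/45
  p_4/q_4 = 180091/4004
  p_5/q_5 = 182115/4049
  p_6/q_6 = 8011036/178111
q_5 = 4049 ≤ 6993 < 178111 = q_6, so the answer is 182115/4049.

182115/4049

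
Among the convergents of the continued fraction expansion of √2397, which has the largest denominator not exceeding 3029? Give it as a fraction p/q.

58751/1200

√2397 = [48; 1, 23, 2, 23, 1, 96, …] (period length 6).
Convergents:
  p_0/q_0 = 48/1
  p_1/q_1 = 49/1
  p_2/q_2 = 1175/24
  p_3/q_3 = 2399/49
  p_4/q_4 = 56352/1151
  p_5/q_5 = 58751/1200
  p_6/q_6 = 5696448/116351
q_5 = 1200 ≤ 3029 < 116351 = q_6, so the answer is 58751/1200.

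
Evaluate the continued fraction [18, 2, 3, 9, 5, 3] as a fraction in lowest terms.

Using pₖ = aₖpₖ₋₁ + pₖ₋₂ and qₖ = aₖqₖ₋₁ + qₖ₋₂:
  k=0: a=18, p=18, q=1
  k=1: a=2, p=37, q=2
  k=2: a=3, p=129, q=7
  k=3: a=9, p=1198, q=65
  k=4: a=5, p=6119, q=332
  k=5: a=3, p=19555, q=1061

19555/1061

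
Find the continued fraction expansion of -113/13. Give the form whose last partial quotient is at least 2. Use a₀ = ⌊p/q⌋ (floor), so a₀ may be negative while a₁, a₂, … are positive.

-113 = -9*13 + 4
13 = 3*4 + 1
4 = 4*1 + 0  (stop)
So -113/13 = [-9; 3, 4].

[-9; 3, 4]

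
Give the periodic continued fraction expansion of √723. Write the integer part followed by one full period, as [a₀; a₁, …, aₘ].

a₀ = ⌊√723⌋ = 26.
With m₀=0, d₀=1 and mₖ₊₁ = dₖaₖ − mₖ, dₖ₊₁ = (n − mₖ₊₁²)/dₖ, aₖ₊₁ = ⌊(a₀+mₖ₊₁)/dₖ₊₁⌋:
  k=1: m=26, d=47, a=1
  k=2: m=21, d=6, a=7
  k=3: m=21, d=47, a=1
  k=4: m=26, d=1, a=52
d=1 and a=2a₀=52 at k=4, so the next step gives (m, d) = (26, 47) again — its k=1 value — and the period has length 4.

[26; 1, 7, 1, 52]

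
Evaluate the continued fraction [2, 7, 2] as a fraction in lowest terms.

Using pₖ = aₖpₖ₋₁ + pₖ₋₂ and qₖ = aₖqₖ₋₁ + qₖ₋₂:
  k=0: a=2, p=2, q=1
  k=1: a=7, p=15, q=7
  k=2: a=2, p=32, q=15

32/15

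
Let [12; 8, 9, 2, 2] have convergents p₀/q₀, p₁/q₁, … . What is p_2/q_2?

Using pₖ = aₖpₖ₋₁ + pₖ₋₂, qₖ = aₖqₖ₋₁ + qₖ₋₂ (with p₋₁=1, p₋₂=0, q₋₁=0, q₋₂=1):
  k=0: a=12, p=12, q=1
  k=1: a=8, p=97, q=8
  k=2: a=9, p=885, q=73

885/73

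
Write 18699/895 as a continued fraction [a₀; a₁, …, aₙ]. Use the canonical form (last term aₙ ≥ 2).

[20; 1, 8, 3, 10, 3]

18699 = 20×895 + 799
895 = 1×799 + 96
799 = 8×96 + 31
96 = 3×31 + 3
31 = 10×3 + 1
3 = 3×1 + 0  (stop)
So 18699/895 = [20; 1, 8, 3, 10, 3].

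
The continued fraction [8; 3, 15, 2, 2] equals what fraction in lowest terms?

1965/236

Using pₖ = aₖpₖ₋₁ + pₖ₋₂ and qₖ = aₖqₖ₋₁ + qₖ₋₂:
  k=0: a=8, p=8, q=1
  k=1: a=3, p=25, q=3
  k=2: a=15, p=383, q=46
  k=3: a=2, p=791, q=95
  k=4: a=2, p=1965, q=236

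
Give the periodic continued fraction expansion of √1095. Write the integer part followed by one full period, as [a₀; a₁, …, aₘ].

a₀ = ⌊√1095⌋ = 33.
With m₀=0, d₀=1 and mₖ₊₁ = dₖaₖ − mₖ, dₖ₊₁ = (n − mₖ₊₁²)/dₖ, aₖ₊₁ = ⌊(a₀+mₖ₊₁)/dₖ₊₁⌋:
  k=1: m=33, d=6, a=11
  k=2: m=33, d=1, a=66
d=1 and a=2a₀=66 at k=2, so the next step gives (m, d) = (33, 6) again — its k=1 value — and the period has length 2.

[33; 11, 66]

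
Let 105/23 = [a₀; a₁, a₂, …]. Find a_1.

105 = 4·23 + 13   →  a_0 = 4
23 = 1·13 + 10   →  a_1 = 1

1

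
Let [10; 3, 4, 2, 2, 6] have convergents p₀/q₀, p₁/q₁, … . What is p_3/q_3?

Using pₖ = aₖpₖ₋₁ + pₖ₋₂, qₖ = aₖqₖ₋₁ + qₖ₋₂ (with p₋₁=1, p₋₂=0, q₋₁=0, q₋₂=1):
  k=0: a=10, p=10, q=1
  k=1: a=3, p=31, q=3
  k=2: a=4, p=134, q=13
  k=3: a=2, p=299, q=29

299/29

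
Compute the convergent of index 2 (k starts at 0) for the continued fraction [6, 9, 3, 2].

171/28

Using pₖ = aₖpₖ₋₁ + pₖ₋₂, qₖ = aₖqₖ₋₁ + qₖ₋₂ (with p₋₁=1, p₋₂=0, q₋₁=0, q₋₂=1):
  k=0: a=6, p=6, q=1
  k=1: a=9, p=55, q=9
  k=2: a=3, p=171, q=28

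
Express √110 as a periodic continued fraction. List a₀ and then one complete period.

[10; 2, 20]

a₀ = ⌊√110⌋ = 10.
With m₀=0, d₀=1 and mₖ₊₁ = dₖaₖ − mₖ, dₖ₊₁ = (n − mₖ₊₁²)/dₖ, aₖ₊₁ = ⌊(a₀+mₖ₊₁)/dₖ₊₁⌋:
  k=1: m=10, d=10, a=2
  k=2: m=10, d=1, a=20
d=1 and a=2a₀=20 at k=2, so the next step gives (m, d) = (10, 10) again — its k=1 value — and the period has length 2.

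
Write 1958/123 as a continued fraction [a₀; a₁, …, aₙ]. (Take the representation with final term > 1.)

1958 = 15×123 + 113
123 = 1×113 + 10
113 = 11×10 + 3
10 = 3×3 + 1
3 = 3×1 + 0  (stop)
So 1958/123 = [15; 1, 11, 3, 3].

[15; 1, 11, 3, 3]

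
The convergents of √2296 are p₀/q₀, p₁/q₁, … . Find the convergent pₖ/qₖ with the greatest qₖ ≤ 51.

575/12

√2296 = [47; 1, 10, 1, 94, …] (period length 4).
Convergents:
  p_0/q_0 = 47/1
  p_1/q_1 = 48/1
  p_2/q_2 = 527/11
  p_3/q_3 = 575/12
  p_4/q_4 = 54577/1139
q_3 = 12 ≤ 51 < 1139 = q_4, so the answer is 575/12.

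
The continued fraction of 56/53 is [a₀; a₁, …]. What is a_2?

1

56 = 1·53 + 3   →  a_0 = 1
53 = 17·3 + 2   →  a_1 = 17
3 = 1·2 + 1   →  a_2 = 1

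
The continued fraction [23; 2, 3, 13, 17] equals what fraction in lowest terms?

Using pₖ = aₖpₖ₋₁ + pₖ₋₂ and qₖ = aₖqₖ₋₁ + qₖ₋₂:
  k=0: a=23, p=23, q=1
  k=1: a=2, p=47, q=2
  k=2: a=3, p=164, q=7
  k=3: a=13, p=2179, q=93
  k=4: a=17, p=37207, q=1588

37207/1588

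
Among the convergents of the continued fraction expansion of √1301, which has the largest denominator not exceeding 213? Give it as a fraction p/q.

6240/173

√1301 = [36; 14, 2, 2, 2, 2, 14, 72, …] (period length 7).
Convergents:
  p_0/q_0 = 36/1
  p_1/q_1 = 505/14
  p_2/q_2 = 1046/29
  p_3/q_3 = 2597/72
  p_4/q_4 = 6240/173
  p_5/q_5 = 15077/418
q_4 = 173 ≤ 213 < 418 = q_5, so the answer is 6240/173.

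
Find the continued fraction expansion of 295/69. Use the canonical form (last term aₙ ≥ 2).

[4; 3, 1, 1, 1, 2, 2]

295 = 4*69 + 19
69 = 3*19 + 12
19 = 1*12 + 7
12 = 1*7 + 5
7 = 1*5 + 2
5 = 2*2 + 1
2 = 2*1 + 0  (stop)
So 295/69 = [4; 3, 1, 1, 1, 2, 2].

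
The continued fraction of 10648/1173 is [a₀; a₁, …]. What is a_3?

10648 = 9·1173 + 91   →  a_0 = 9
1173 = 12·91 + 81   →  a_1 = 12
91 = 1·81 + 10   →  a_2 = 1
81 = 8·10 + 1   →  a_3 = 8

8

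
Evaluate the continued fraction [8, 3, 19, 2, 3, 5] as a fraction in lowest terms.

Fold from the inside: start with 5/1.
  3 + 1/5 = 16/5
  2 + 5/16 = 37/16
  19 + 16/37 = 719/37
  3 + 37/719 = 2194/719
  8 + 719/2194 = 18271/2194

18271/2194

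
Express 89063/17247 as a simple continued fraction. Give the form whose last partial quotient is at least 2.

89063 = 5*17247 + 2828
17247 = 6*2828 + 279
2828 = 10*279 + 38
279 = 7*38 + 13
38 = 2*13 + 12
13 = 1*12 + 1
12 = 12*1 + 0  (stop)
So 89063/17247 = [5; 6, 10, 7, 2, 1, 12].

[5; 6, 10, 7, 2, 1, 12]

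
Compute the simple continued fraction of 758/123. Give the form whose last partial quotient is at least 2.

758 = 6*123 + 20
123 = 6*20 + 3
20 = 6*3 + 2
3 = 1*2 + 1
2 = 2*1 + 0  (stop)
So 758/123 = [6; 6, 6, 1, 2].

[6; 6, 6, 1, 2]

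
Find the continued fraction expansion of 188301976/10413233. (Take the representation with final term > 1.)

188301976 = 18*10413233 + 863782
10413233 = 12*863782 + 47849
863782 = 18*47849 + 2500
47849 = 19*2500 + 349
2500 = 7*349 + 57
349 = 6*57 + 7
57 = 8*7 + 1
7 = 7*1 + 0  (stop)
So 188301976/10413233 = [18; 12, 18, 19, 7, 6, 8, 7].

[18; 12, 18, 19, 7, 6, 8, 7]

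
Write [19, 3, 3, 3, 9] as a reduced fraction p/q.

5926/307

Fold from the inside: start with 9/1.
  3 + 1/9 = 28/9
  3 + 9/28 = 93/28
  3 + 28/93 = 307/93
  19 + 93/307 = 5926/307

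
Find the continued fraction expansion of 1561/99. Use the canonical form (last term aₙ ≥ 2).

1561 = 15·99 + 76
99 = 1·76 + 23
76 = 3·23 + 7
23 = 3·7 + 2
7 = 3·2 + 1
2 = 2·1 + 0  (stop)
So 1561/99 = [15; 1, 3, 3, 3, 2].

[15; 1, 3, 3, 3, 2]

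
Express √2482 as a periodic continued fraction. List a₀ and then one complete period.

a₀ = ⌊√2482⌋ = 49.
With m₀=0, d₀=1 and mₖ₊₁ = dₖaₖ − mₖ, dₖ₊₁ = (n − mₖ₊₁²)/dₖ, aₖ₊₁ = ⌊(a₀+mₖ₊₁)/dₖ₊₁⌋:
  k=1: m=49, d=81, a=1
  k=2: m=32, d=18, a=4
  k=3: m=40, d=49, a=1
  k=4: m=9, d=49, a=1
  k=5: m=40, d=18, a=4
  k=6: m=32, d=81, a=1
  k=7: m=49, d=1, a=98
d=1 and a=2a₀=98 at k=7, so the next step gives (m, d) = (49, 81) again — its k=1 value — and the period has length 7.

[49; 1, 4, 1, 1, 4, 1, 98]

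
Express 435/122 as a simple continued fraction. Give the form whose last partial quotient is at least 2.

435 = 3×122 + 69
122 = 1×69 + 53
69 = 1×53 + 16
53 = 3×16 + 5
16 = 3×5 + 1
5 = 5×1 + 0  (stop)
So 435/122 = [3; 1, 1, 3, 3, 5].

[3; 1, 1, 3, 3, 5]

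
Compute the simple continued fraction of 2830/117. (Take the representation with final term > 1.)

[24; 5, 3, 7]

2830 = 24*117 + 22
117 = 5*22 + 7
22 = 3*7 + 1
7 = 7*1 + 0  (stop)
So 2830/117 = [24; 5, 3, 7].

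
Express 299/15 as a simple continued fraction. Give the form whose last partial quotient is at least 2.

299 = 19·15 + 14
15 = 1·14 + 1
14 = 14·1 + 0  (stop)
So 299/15 = [19; 1, 14].

[19; 1, 14]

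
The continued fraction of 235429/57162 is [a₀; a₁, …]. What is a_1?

235429 = 4·57162 + 6781   →  a_0 = 4
57162 = 8·6781 + 2914   →  a_1 = 8

8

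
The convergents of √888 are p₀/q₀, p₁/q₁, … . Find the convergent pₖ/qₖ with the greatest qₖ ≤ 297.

√888 = [29; 1, 3, 1, 58, …] (period length 4).
Convergents:
  p_0/q_0 = 29/1
  p_1/q_1 = 30/1
  p_2/q_2 = 119/4
  p_3/q_3 = 149/5
  p_4/q_4 = 8761/294
  p_5/q_5 = 8910/299
q_4 = 294 ≤ 297 < 299 = q_5, so the answer is 8761/294.

8761/294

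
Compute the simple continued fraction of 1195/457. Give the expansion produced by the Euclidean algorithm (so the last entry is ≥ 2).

[2; 1, 1, 1, 1, 2, 11, 3]

1195 = 2×457 + 281
457 = 1×281 + 176
281 = 1×176 + 105
176 = 1×105 + 71
105 = 1×71 + 34
71 = 2×34 + 3
34 = 11×3 + 1
3 = 3×1 + 0  (stop)
So 1195/457 = [2; 1, 1, 1, 1, 2, 11, 3].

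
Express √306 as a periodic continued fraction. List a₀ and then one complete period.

[17; 2, 34]

a₀ = ⌊√306⌋ = 17.
With m₀=0, d₀=1 and mₖ₊₁ = dₖaₖ − mₖ, dₖ₊₁ = (n − mₖ₊₁²)/dₖ, aₖ₊₁ = ⌊(a₀+mₖ₊₁)/dₖ₊₁⌋:
  k=1: m=17, d=17, a=2
  k=2: m=17, d=1, a=34
d=1 and a=2a₀=34 at k=2, so the next step gives (m, d) = (17, 17) again — its k=1 value — and the period has length 2.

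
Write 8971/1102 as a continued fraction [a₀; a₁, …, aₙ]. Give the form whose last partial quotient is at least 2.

[8; 7, 9, 8, 2]

8971 = 8·1102 + 155
1102 = 7·155 + 17
155 = 9·17 + 2
17 = 8·2 + 1
2 = 2·1 + 0  (stop)
So 8971/1102 = [8; 7, 9, 8, 2].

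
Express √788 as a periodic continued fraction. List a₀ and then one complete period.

[28; 14, 56]

a₀ = ⌊√788⌋ = 28.
With m₀=0, d₀=1 and mₖ₊₁ = dₖaₖ − mₖ, dₖ₊₁ = (n − mₖ₊₁²)/dₖ, aₖ₊₁ = ⌊(a₀+mₖ₊₁)/dₖ₊₁⌋:
  k=1: m=28, d=4, a=14
  k=2: m=28, d=1, a=56
d=1 and a=2a₀=56 at k=2, so the next step gives (m, d) = (28, 4) again — its k=1 value — and the period has length 2.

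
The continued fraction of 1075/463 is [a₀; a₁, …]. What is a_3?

3

1075 = 2·463 + 149   →  a_0 = 2
463 = 3·149 + 16   →  a_1 = 3
149 = 9·16 + 5   →  a_2 = 9
16 = 3·5 + 1   →  a_3 = 3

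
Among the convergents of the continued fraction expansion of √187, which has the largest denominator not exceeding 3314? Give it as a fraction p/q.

√187 = [13; 1, 2, 13, 2, 1, 26, …] (period length 6).
Convergents:
  p_0/q_0 = 13/1
  p_1/q_1 = 14/1
  p_2/q_2 = 41/3
  p_3/q_3 = 547/40
  p_4/q_4 = 1135/83
  p_5/q_5 = 1682/123
  p_6/q_6 = 44867/3281
  p_7/q_7 = 46549/3404
q_6 = 3281 ≤ 3314 < 3404 = q_7, so the answer is 44867/3281.

44867/3281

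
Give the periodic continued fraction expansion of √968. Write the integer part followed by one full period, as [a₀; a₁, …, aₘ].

a₀ = ⌊√968⌋ = 31.
With m₀=0, d₀=1 and mₖ₊₁ = dₖaₖ − mₖ, dₖ₊₁ = (n − mₖ₊₁²)/dₖ, aₖ₊₁ = ⌊(a₀+mₖ₊₁)/dₖ₊₁⌋:
  k=1: m=31, d=7, a=8
  k=2: m=25, d=49, a=1
  k=3: m=24, d=8, a=6
  k=4: m=24, d=49, a=1
  k=5: m=25, d=7, a=8
  k=6: m=31, d=1, a=62
d=1 and a=2a₀=62 at k=6, so the next step gives (m, d) = (31, 7) again — its k=1 value — and the period has length 6.

[31; 8, 1, 6, 1, 8, 62]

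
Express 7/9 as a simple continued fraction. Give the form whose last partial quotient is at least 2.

7 = 0*9 + 7
9 = 1*7 + 2
7 = 3*2 + 1
2 = 2*1 + 0  (stop)
So 7/9 = [0; 1, 3, 2].

[0; 1, 3, 2]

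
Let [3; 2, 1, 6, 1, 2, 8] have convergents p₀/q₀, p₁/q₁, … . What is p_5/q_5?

Using pₖ = aₖpₖ₋₁ + pₖ₋₂, qₖ = aₖqₖ₋₁ + qₖ₋₂ (with p₋₁=1, p₋₂=0, q₋₁=0, q₋₂=1):
  k=0: a=3, p=3, q=1
  k=1: a=2, p=7, q=2
  k=2: a=1, p=10, q=3
  k=3: a=6, p=67, q=20
  k=4: a=1, p=77, q=23
  k=5: a=2, p=221, q=66

221/66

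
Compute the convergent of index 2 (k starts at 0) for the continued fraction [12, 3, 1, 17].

49/4

Using pₖ = aₖpₖ₋₁ + pₖ₋₂, qₖ = aₖqₖ₋₁ + qₖ₋₂ (with p₋₁=1, p₋₂=0, q₋₁=0, q₋₂=1):
  k=0: a=12, p=12, q=1
  k=1: a=3, p=37, q=3
  k=2: a=1, p=49, q=4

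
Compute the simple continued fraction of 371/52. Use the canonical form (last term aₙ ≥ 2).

371 = 7*52 + 7
52 = 7*7 + 3
7 = 2*3 + 1
3 = 3*1 + 0  (stop)
So 371/52 = [7; 7, 2, 3].

[7; 7, 2, 3]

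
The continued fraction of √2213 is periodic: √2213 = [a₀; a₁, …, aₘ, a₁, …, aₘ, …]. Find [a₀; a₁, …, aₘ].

a₀ = ⌊√2213⌋ = 47.

[47; 23, 1, 1, 23, 94]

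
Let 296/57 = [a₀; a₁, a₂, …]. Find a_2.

5

296 = 5·57 + 11   →  a_0 = 5
57 = 5·11 + 2   →  a_1 = 5
11 = 5·2 + 1   →  a_2 = 5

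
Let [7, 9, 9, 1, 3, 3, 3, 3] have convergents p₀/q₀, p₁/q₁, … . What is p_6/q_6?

Using pₖ = aₖpₖ₋₁ + pₖ₋₂, qₖ = aₖqₖ₋₁ + qₖ₋₂ (with p₋₁=1, p₋₂=0, q₋₁=0, q₋₂=1):
  k=0: a=7, p=7, q=1
  k=1: a=9, p=64, q=9
  k=2: a=9, p=583, q=82
  k=3: a=1, p=647, q=91
  k=4: a=3, p=2524, q=355
  k=5: a=3, p=8219, q=1156
  k=6: a=3, p=27181, q=3823

27181/3823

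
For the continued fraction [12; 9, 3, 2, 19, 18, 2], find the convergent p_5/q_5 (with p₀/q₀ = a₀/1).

Using pₖ = aₖpₖ₋₁ + pₖ₋₂, qₖ = aₖqₖ₋₁ + qₖ₋₂ (with p₋₁=1, p₋₂=0, q₋₁=0, q₋₂=1):
  k=0: a=12, p=12, q=1
  k=1: a=9, p=109, q=9
  k=2: a=3, p=339, q=28
  k=3: a=2, p=787, q=65
  k=4: a=19, p=15292, q=1263
  k=5: a=18, p=276043, q=22799

276043/22799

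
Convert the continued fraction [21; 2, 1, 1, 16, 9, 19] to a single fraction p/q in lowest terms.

307505/14371

Using pₖ = aₖpₖ₋₁ + pₖ₋₂ and qₖ = aₖqₖ₋₁ + qₖ₋₂:
  k=0: a=21, p=21, q=1
  k=1: a=2, p=43, q=2
  k=2: a=1, p=64, q=3
  k=3: a=1, p=107, q=5
  k=4: a=16, p=1776, q=83
  k=5: a=9, p=16091, q=752
  k=6: a=19, p=307505, q=14371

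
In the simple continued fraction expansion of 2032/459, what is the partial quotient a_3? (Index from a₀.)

1

2032 = 4·459 + 196   →  a_0 = 4
459 = 2·196 + 67   →  a_1 = 2
196 = 2·67 + 62   →  a_2 = 2
67 = 1·62 + 5   →  a_3 = 1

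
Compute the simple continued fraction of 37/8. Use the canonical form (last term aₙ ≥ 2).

37 = 4×8 + 5
8 = 1×5 + 3
5 = 1×3 + 2
3 = 1×2 + 1
2 = 2×1 + 0  (stop)
So 37/8 = [4; 1, 1, 1, 2].

[4; 1, 1, 1, 2]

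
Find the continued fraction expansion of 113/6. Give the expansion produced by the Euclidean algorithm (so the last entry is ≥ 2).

113 = 18×6 + 5
6 = 1×5 + 1
5 = 5×1 + 0  (stop)
So 113/6 = [18; 1, 5].

[18; 1, 5]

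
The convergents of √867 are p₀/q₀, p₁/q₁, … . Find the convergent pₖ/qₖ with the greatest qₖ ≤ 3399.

√867 = [29; 2, 4, 29, 4, 2, 58, …] (period length 6).
Convergents:
  p_0/q_0 = 29/1
  p_1/q_1 = 59/2
  p_2/q_2 = 265/9
  p_3/q_3 = 7744/263
  p_4/q_4 = 31241/1061
  p_5/q_5 = 70226/2385
  p_6/q_6 = 4104349/139391
q_5 = 2385 ≤ 3399 < 139391 = q_6, so the answer is 70226/2385.

70226/2385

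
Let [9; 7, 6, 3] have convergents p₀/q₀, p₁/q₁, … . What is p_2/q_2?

393/43

Using pₖ = aₖpₖ₋₁ + pₖ₋₂, qₖ = aₖqₖ₋₁ + qₖ₋₂ (with p₋₁=1, p₋₂=0, q₋₁=0, q₋₂=1):
  k=0: a=9, p=9, q=1
  k=1: a=7, p=64, q=7
  k=2: a=6, p=393, q=43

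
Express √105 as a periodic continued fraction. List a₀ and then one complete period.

a₀ = ⌊√105⌋ = 10.
With m₀=0, d₀=1 and mₖ₊₁ = dₖaₖ − mₖ, dₖ₊₁ = (n − mₖ₊₁²)/dₖ, aₖ₊₁ = ⌊(a₀+mₖ₊₁)/dₖ₊₁⌋:
  k=1: m=10, d=5, a=4
  k=2: m=10, d=1, a=20
d=1 and a=2a₀=20 at k=2, so the next step gives (m, d) = (10, 5) again — its k=1 value — and the period has length 2.

[10; 4, 20]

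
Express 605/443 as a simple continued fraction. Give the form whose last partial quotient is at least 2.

605 = 1×443 + 162
443 = 2×162 + 119
162 = 1×119 + 43
119 = 2×43 + 33
43 = 1×33 + 10
33 = 3×10 + 3
10 = 3×3 + 1
3 = 3×1 + 0  (stop)
So 605/443 = [1; 2, 1, 2, 1, 3, 3, 3].

[1; 2, 1, 2, 1, 3, 3, 3]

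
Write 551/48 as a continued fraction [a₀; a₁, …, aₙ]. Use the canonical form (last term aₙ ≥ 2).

551 = 11·48 + 23
48 = 2·23 + 2
23 = 11·2 + 1
2 = 2·1 + 0  (stop)
So 551/48 = [11; 2, 11, 2].

[11; 2, 11, 2]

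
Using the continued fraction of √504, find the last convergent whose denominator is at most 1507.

√504 = [22; 2, 4, 2, 44, …] (period length 4).
Convergents:
  p_0/q_0 = 22/1
  p_1/q_1 = 45/2
  p_2/q_2 = 202/9
  p_3/q_3 = 449/20
  p_4/q_4 = 19958/889
  p_5/q_5 = 40365/1798
q_4 = 889 ≤ 1507 < 1798 = q_5, so the answer is 19958/889.

19958/889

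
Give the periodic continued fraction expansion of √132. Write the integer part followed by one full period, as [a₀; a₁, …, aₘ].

[11; 2, 22]

a₀ = ⌊√132⌋ = 11.
With m₀=0, d₀=1 and mₖ₊₁ = dₖaₖ − mₖ, dₖ₊₁ = (n − mₖ₊₁²)/dₖ, aₖ₊₁ = ⌊(a₀+mₖ₊₁)/dₖ₊₁⌋:
  k=1: m=11, d=11, a=2
  k=2: m=11, d=1, a=22
d=1 and a=2a₀=22 at k=2, so the next step gives (m, d) = (11, 11) again — its k=1 value — and the period has length 2.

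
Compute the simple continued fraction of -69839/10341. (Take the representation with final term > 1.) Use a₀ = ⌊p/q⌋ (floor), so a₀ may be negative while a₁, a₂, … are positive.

[-7; 4, 17, 9, 1, 14]

-69839 = -7·10341 + 2548
10341 = 4·2548 + 149
2548 = 17·149 + 15
149 = 9·15 + 14
15 = 1·14 + 1
14 = 14·1 + 0  (stop)
So -69839/10341 = [-7; 4, 17, 9, 1, 14].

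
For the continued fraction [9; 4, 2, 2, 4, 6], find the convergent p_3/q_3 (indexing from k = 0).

203/22

Using pₖ = aₖpₖ₋₁ + pₖ₋₂, qₖ = aₖqₖ₋₁ + qₖ₋₂ (with p₋₁=1, p₋₂=0, q₋₁=0, q₋₂=1):
  k=0: a=9, p=9, q=1
  k=1: a=4, p=37, q=4
  k=2: a=2, p=83, q=9
  k=3: a=2, p=203, q=22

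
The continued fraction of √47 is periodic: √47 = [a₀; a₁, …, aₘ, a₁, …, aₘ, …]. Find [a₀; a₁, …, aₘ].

[6; 1, 5, 1, 12]

a₀ = ⌊√47⌋ = 6.
With m₀=0, d₀=1 and mₖ₊₁ = dₖaₖ − mₖ, dₖ₊₁ = (n − mₖ₊₁²)/dₖ, aₖ₊₁ = ⌊(a₀+mₖ₊₁)/dₖ₊₁⌋:
  k=1: m=6, d=11, a=1
  k=2: m=5, d=2, a=5
  k=3: m=5, d=11, a=1
  k=4: m=6, d=1, a=12
d=1 and a=2a₀=12 at k=4, so the next step gives (m, d) = (6, 11) again — its k=1 value — and the period has length 4.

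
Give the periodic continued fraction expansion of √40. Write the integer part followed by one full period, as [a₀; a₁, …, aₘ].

a₀ = ⌊√40⌋ = 6.

[6; 3, 12]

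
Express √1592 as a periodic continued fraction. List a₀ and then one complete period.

[39; 1, 8, 1, 78]

a₀ = ⌊√1592⌋ = 39.
With m₀=0, d₀=1 and mₖ₊₁ = dₖaₖ − mₖ, dₖ₊₁ = (n − mₖ₊₁²)/dₖ, aₖ₊₁ = ⌊(a₀+mₖ₊₁)/dₖ₊₁⌋:
  k=1: m=39, d=71, a=1
  k=2: m=32, d=8, a=8
  k=3: m=32, d=71, a=1
  k=4: m=39, d=1, a=78
d=1 and a=2a₀=78 at k=4, so the next step gives (m, d) = (39, 71) again — its k=1 value — and the period has length 4.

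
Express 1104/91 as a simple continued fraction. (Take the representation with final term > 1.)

[12; 7, 1, 1, 2, 2]

1104 = 12*91 + 12
91 = 7*12 + 7
12 = 1*7 + 5
7 = 1*5 + 2
5 = 2*2 + 1
2 = 2*1 + 0  (stop)
So 1104/91 = [12; 7, 1, 1, 2, 2].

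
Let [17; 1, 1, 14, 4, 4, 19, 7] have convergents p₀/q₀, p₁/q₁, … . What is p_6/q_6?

168811/9637

Using pₖ = aₖpₖ₋₁ + pₖ₋₂, qₖ = aₖqₖ₋₁ + qₖ₋₂ (with p₋₁=1, p₋₂=0, q₋₁=0, q₋₂=1):
  k=0: a=17, p=17, q=1
  k=1: a=1, p=18, q=1
  k=2: a=1, p=35, q=2
  k=3: a=14, p=508, q=29
  k=4: a=4, p=2067, q=118
  k=5: a=4, p=8776, q=501
  k=6: a=19, p=168811, q=9637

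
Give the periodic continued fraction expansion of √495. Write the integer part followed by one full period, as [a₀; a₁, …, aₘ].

a₀ = ⌊√495⌋ = 22.

[22; 4, 44]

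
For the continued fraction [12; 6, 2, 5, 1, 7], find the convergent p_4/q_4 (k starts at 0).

Using pₖ = aₖpₖ₋₁ + pₖ₋₂, qₖ = aₖqₖ₋₁ + qₖ₋₂ (with p₋₁=1, p₋₂=0, q₋₁=0, q₋₂=1):
  k=0: a=12, p=12, q=1
  k=1: a=6, p=73, q=6
  k=2: a=2, p=158, q=13
  k=3: a=5, p=863, q=71
  k=4: a=1, p=1021, q=84

1021/84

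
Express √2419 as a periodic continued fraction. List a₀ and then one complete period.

a₀ = ⌊√2419⌋ = 49.
With m₀=0, d₀=1 and mₖ₊₁ = dₖaₖ − mₖ, dₖ₊₁ = (n − mₖ₊₁²)/dₖ, aₖ₊₁ = ⌊(a₀+mₖ₊₁)/dₖ₊₁⌋:
  k=1: m=49, d=18, a=5
  k=2: m=41, d=41, a=2
  k=3: m=41, d=18, a=5
  k=4: m=49, d=1, a=98
d=1 and a=2a₀=98 at k=4, so the next step gives (m, d) = (49, 18) again — its k=1 value — and the period has length 4.

[49; 5, 2, 5, 98]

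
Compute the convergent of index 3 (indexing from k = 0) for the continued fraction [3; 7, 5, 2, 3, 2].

248/79

Using pₖ = aₖpₖ₋₁ + pₖ₋₂, qₖ = aₖqₖ₋₁ + qₖ₋₂ (with p₋₁=1, p₋₂=0, q₋₁=0, q₋₂=1):
  k=0: a=3, p=3, q=1
  k=1: a=7, p=22, q=7
  k=2: a=5, p=113, q=36
  k=3: a=2, p=248, q=79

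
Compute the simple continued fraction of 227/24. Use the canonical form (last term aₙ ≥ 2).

227 = 9·24 + 11
24 = 2·11 + 2
11 = 5·2 + 1
2 = 2·1 + 0  (stop)
So 227/24 = [9; 2, 5, 2].

[9; 2, 5, 2]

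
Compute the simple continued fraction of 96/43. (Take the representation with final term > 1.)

[2; 4, 3, 3]

96 = 2×43 + 10
43 = 4×10 + 3
10 = 3×3 + 1
3 = 3×1 + 0  (stop)
So 96/43 = [2; 4, 3, 3].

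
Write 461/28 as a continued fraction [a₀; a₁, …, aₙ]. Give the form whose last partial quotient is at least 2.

461 = 16*28 + 13
28 = 2*13 + 2
13 = 6*2 + 1
2 = 2*1 + 0  (stop)
So 461/28 = [16; 2, 6, 2].

[16; 2, 6, 2]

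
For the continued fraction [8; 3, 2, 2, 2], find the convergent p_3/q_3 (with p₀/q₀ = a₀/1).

Using pₖ = aₖpₖ₋₁ + pₖ₋₂, qₖ = aₖqₖ₋₁ + qₖ₋₂ (with p₋₁=1, p₋₂=0, q₋₁=0, q₋₂=1):
  k=0: a=8, p=8, q=1
  k=1: a=3, p=25, q=3
  k=2: a=2, p=58, q=7
  k=3: a=2, p=141, q=17

141/17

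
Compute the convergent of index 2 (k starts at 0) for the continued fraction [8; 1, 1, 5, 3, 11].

Using pₖ = aₖpₖ₋₁ + pₖ₋₂, qₖ = aₖqₖ₋₁ + qₖ₋₂ (with p₋₁=1, p₋₂=0, q₋₁=0, q₋₂=1):
  k=0: a=8, p=8, q=1
  k=1: a=1, p=9, q=1
  k=2: a=1, p=17, q=2

17/2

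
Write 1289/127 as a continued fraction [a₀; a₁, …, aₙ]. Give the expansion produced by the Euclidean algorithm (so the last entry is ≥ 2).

[10; 6, 1, 2, 6]

1289 = 10·127 + 19
127 = 6·19 + 13
19 = 1·13 + 6
13 = 2·6 + 1
6 = 6·1 + 0  (stop)
So 1289/127 = [10; 6, 1, 2, 6].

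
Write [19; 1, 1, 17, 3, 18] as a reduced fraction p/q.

Fold from the inside: start with 18/1.
  3 + 1/18 = 55/18
  17 + 18/55 = 953/55
  1 + 55/953 = 1008/953
  1 + 953/1008 = 1961/1008
  19 + 1008/1961 = 38267/1961

38267/1961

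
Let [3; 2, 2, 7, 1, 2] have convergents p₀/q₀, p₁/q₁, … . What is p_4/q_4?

Using pₖ = aₖpₖ₋₁ + pₖ₋₂, qₖ = aₖqₖ₋₁ + qₖ₋₂ (with p₋₁=1, p₋₂=0, q₋₁=0, q₋₂=1):
  k=0: a=3, p=3, q=1
  k=1: a=2, p=7, q=2
  k=2: a=2, p=17, q=5
  k=3: a=7, p=126, q=37
  k=4: a=1, p=143, q=42

143/42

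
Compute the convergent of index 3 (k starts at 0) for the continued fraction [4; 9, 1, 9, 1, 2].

406/99

Using pₖ = aₖpₖ₋₁ + pₖ₋₂, qₖ = aₖqₖ₋₁ + qₖ₋₂ (with p₋₁=1, p₋₂=0, q₋₁=0, q₋₂=1):
  k=0: a=4, p=4, q=1
  k=1: a=9, p=37, q=9
  k=2: a=1, p=41, q=10
  k=3: a=9, p=406, q=99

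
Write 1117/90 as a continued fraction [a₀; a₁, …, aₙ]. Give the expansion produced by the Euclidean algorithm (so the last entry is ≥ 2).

1117 = 12·90 + 37
90 = 2·37 + 16
37 = 2·16 + 5
16 = 3·5 + 1
5 = 5·1 + 0  (stop)
So 1117/90 = [12; 2, 2, 3, 5].

[12; 2, 2, 3, 5]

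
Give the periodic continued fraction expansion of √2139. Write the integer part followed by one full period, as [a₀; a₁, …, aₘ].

[46; 4, 92]

a₀ = ⌊√2139⌋ = 46.
With m₀=0, d₀=1 and mₖ₊₁ = dₖaₖ − mₖ, dₖ₊₁ = (n − mₖ₊₁²)/dₖ, aₖ₊₁ = ⌊(a₀+mₖ₊₁)/dₖ₊₁⌋:
  k=1: m=46, d=23, a=4
  k=2: m=46, d=1, a=92
d=1 and a=2a₀=92 at k=2, so the next step gives (m, d) = (46, 23) again — its k=1 value — and the period has length 2.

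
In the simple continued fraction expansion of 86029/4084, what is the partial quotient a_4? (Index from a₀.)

3

86029 = 21·4084 + 265   →  a_0 = 21
4084 = 15·265 + 109   →  a_1 = 15
265 = 2·109 + 47   →  a_2 = 2
109 = 2·47 + 15   →  a_3 = 2
47 = 3·15 + 2   →  a_4 = 3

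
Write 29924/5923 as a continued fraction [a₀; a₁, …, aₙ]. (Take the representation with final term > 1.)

[5; 19, 5, 1, 16, 3]

29924 = 5*5923 + 309
5923 = 19*309 + 52
309 = 5*52 + 49
52 = 1*49 + 3
49 = 16*3 + 1
3 = 3*1 + 0  (stop)
So 29924/5923 = [5; 19, 5, 1, 16, 3].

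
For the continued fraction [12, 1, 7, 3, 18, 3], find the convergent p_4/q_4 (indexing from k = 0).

Using pₖ = aₖpₖ₋₁ + pₖ₋₂, qₖ = aₖqₖ₋₁ + qₖ₋₂ (with p₋₁=1, p₋₂=0, q₋₁=0, q₋₂=1):
  k=0: a=12, p=12, q=1
  k=1: a=1, p=13, q=1
  k=2: a=7, p=103, q=8
  k=3: a=3, p=322, q=25
  k=4: a=18, p=5899, q=458

5899/458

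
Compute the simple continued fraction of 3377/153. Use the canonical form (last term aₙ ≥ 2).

3377 = 22·153 + 11
153 = 13·11 + 10
11 = 1·10 + 1
10 = 10·1 + 0  (stop)
So 3377/153 = [22; 13, 1, 10].

[22; 13, 1, 10]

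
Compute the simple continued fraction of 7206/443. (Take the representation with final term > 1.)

7206 = 16×443 + 118
443 = 3×118 + 89
118 = 1×89 + 29
89 = 3×29 + 2
29 = 14×2 + 1
2 = 2×1 + 0  (stop)
So 7206/443 = [16; 3, 1, 3, 14, 2].

[16; 3, 1, 3, 14, 2]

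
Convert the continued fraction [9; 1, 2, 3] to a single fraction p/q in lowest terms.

97/10

Fold from the inside: start with 3/1.
  2 + 1/3 = 7/3
  1 + 3/7 = 10/7
  9 + 7/10 = 97/10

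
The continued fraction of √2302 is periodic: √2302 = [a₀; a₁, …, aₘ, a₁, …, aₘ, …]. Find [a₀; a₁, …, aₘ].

[47; 1, 46, 1, 94]

a₀ = ⌊√2302⌋ = 47.
With m₀=0, d₀=1 and mₖ₊₁ = dₖaₖ − mₖ, dₖ₊₁ = (n − mₖ₊₁²)/dₖ, aₖ₊₁ = ⌊(a₀+mₖ₊₁)/dₖ₊₁⌋:
  k=1: m=47, d=93, a=1
  k=2: m=46, d=2, a=46
  k=3: m=46, d=93, a=1
  k=4: m=47, d=1, a=94
d=1 and a=2a₀=94 at k=4, so the next step gives (m, d) = (47, 93) again — its k=1 value — and the period has length 4.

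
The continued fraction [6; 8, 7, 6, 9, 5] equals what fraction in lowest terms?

Using pₖ = aₖpₖ₋₁ + pₖ₋₂ and qₖ = aₖqₖ₋₁ + qₖ₋₂:
  k=0: a=6, p=6, q=1
  k=1: a=8, p=49, q=8
  k=2: a=7, p=349, q=57
  k=3: a=6, p=2143, q=350
  k=4: a=9, p=19636, q=3207
  k=5: a=5, p=100323, q=16385

100323/16385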